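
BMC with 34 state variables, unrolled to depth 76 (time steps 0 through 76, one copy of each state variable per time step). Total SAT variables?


BMC unrolls to depth k, creating one copy of each state var for steps 0..k.
Step count = 76 + 1 = 77 (steps 0 through 76)
Vars per step = 34
Total = 34 * 77 = 2618

2618


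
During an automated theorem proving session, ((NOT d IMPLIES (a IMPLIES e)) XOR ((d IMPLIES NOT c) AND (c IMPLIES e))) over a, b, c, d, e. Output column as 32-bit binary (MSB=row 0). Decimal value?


Formula: ((NOT d IMPLIES (a IMPLIES e)) XOR ((d IMPLIES NOT c) AND (c IMPLIES e))) over a, b, c, d, e (32 rows)
Evaluate each row (bits = a,b,c,d,e, MSB first):
  row 0 [00000]: ((NOT 0 IMPLIES (0 IMPLIES 0)) XOR ((0 IMPLIES NOT 0) AND (0 IMPLIES 0))) -> 0
  row 1 [00001]: ((NOT 0 IMPLIES (0 IMPLIES 1)) XOR ((0 IMPLIES NOT 0) AND (0 IMPLIES 1))) -> 0
  row 2 [00010]: ((NOT 1 IMPLIES (0 IMPLIES 0)) XOR ((1 IMPLIES NOT 0) AND (0 IMPLIES 0))) -> 0
  row 3 [00011]: ((NOT 1 IMPLIES (0 IMPLIES 1)) XOR ((1 IMPLIES NOT 0) AND (0 IMPLIES 1))) -> 0
  row 4 [00100]: ((NOT 0 IMPLIES (0 IMPLIES 0)) XOR ((0 IMPLIES NOT 1) AND (1 IMPLIES 0))) -> 1
  row 5 [00101]: ((NOT 0 IMPLIES (0 IMPLIES 1)) XOR ((0 IMPLIES NOT 1) AND (1 IMPLIES 1))) -> 0
  row 6 [00110]: ((NOT 1 IMPLIES (0 IMPLIES 0)) XOR ((1 IMPLIES NOT 1) AND (1 IMPLIES 0))) -> 1
  row 7 [00111]: ((NOT 1 IMPLIES (0 IMPLIES 1)) XOR ((1 IMPLIES NOT 1) AND (1 IMPLIES 1))) -> 1
  row 8 [01000]: ((NOT 0 IMPLIES (0 IMPLIES 0)) XOR ((0 IMPLIES NOT 0) AND (0 IMPLIES 0))) -> 0
  row 9 [01001]: ((NOT 0 IMPLIES (0 IMPLIES 1)) XOR ((0 IMPLIES NOT 0) AND (0 IMPLIES 1))) -> 0
  row 10 [01010]: ((NOT 1 IMPLIES (0 IMPLIES 0)) XOR ((1 IMPLIES NOT 0) AND (0 IMPLIES 0))) -> 0
  row 11 [01011]: ((NOT 1 IMPLIES (0 IMPLIES 1)) XOR ((1 IMPLIES NOT 0) AND (0 IMPLIES 1))) -> 0
  row 12 [01100]: ((NOT 0 IMPLIES (0 IMPLIES 0)) XOR ((0 IMPLIES NOT 1) AND (1 IMPLIES 0))) -> 1
  row 13 [01101]: ((NOT 0 IMPLIES (0 IMPLIES 1)) XOR ((0 IMPLIES NOT 1) AND (1 IMPLIES 1))) -> 0
  row 14 [01110]: ((NOT 1 IMPLIES (0 IMPLIES 0)) XOR ((1 IMPLIES NOT 1) AND (1 IMPLIES 0))) -> 1
  row 15 [01111]: ((NOT 1 IMPLIES (0 IMPLIES 1)) XOR ((1 IMPLIES NOT 1) AND (1 IMPLIES 1))) -> 1
  row 16 [10000]: ((NOT 0 IMPLIES (1 IMPLIES 0)) XOR ((0 IMPLIES NOT 0) AND (0 IMPLIES 0))) -> 1
  row 17 [10001]: ((NOT 0 IMPLIES (1 IMPLIES 1)) XOR ((0 IMPLIES NOT 0) AND (0 IMPLIES 1))) -> 0
  row 18 [10010]: ((NOT 1 IMPLIES (1 IMPLIES 0)) XOR ((1 IMPLIES NOT 0) AND (0 IMPLIES 0))) -> 0
  row 19 [10011]: ((NOT 1 IMPLIES (1 IMPLIES 1)) XOR ((1 IMPLIES NOT 0) AND (0 IMPLIES 1))) -> 0
  row 20 [10100]: ((NOT 0 IMPLIES (1 IMPLIES 0)) XOR ((0 IMPLIES NOT 1) AND (1 IMPLIES 0))) -> 0
  row 21 [10101]: ((NOT 0 IMPLIES (1 IMPLIES 1)) XOR ((0 IMPLIES NOT 1) AND (1 IMPLIES 1))) -> 0
  row 22 [10110]: ((NOT 1 IMPLIES (1 IMPLIES 0)) XOR ((1 IMPLIES NOT 1) AND (1 IMPLIES 0))) -> 1
  row 23 [10111]: ((NOT 1 IMPLIES (1 IMPLIES 1)) XOR ((1 IMPLIES NOT 1) AND (1 IMPLIES 1))) -> 1
  row 24 [11000]: ((NOT 0 IMPLIES (1 IMPLIES 0)) XOR ((0 IMPLIES NOT 0) AND (0 IMPLIES 0))) -> 1
  row 25 [11001]: ((NOT 0 IMPLIES (1 IMPLIES 1)) XOR ((0 IMPLIES NOT 0) AND (0 IMPLIES 1))) -> 0
  row 26 [11010]: ((NOT 1 IMPLIES (1 IMPLIES 0)) XOR ((1 IMPLIES NOT 0) AND (0 IMPLIES 0))) -> 0
  row 27 [11011]: ((NOT 1 IMPLIES (1 IMPLIES 1)) XOR ((1 IMPLIES NOT 0) AND (0 IMPLIES 1))) -> 0
  row 28 [11100]: ((NOT 0 IMPLIES (1 IMPLIES 0)) XOR ((0 IMPLIES NOT 1) AND (1 IMPLIES 0))) -> 0
  row 29 [11101]: ((NOT 0 IMPLIES (1 IMPLIES 1)) XOR ((0 IMPLIES NOT 1) AND (1 IMPLIES 1))) -> 0
  row 30 [11110]: ((NOT 1 IMPLIES (1 IMPLIES 0)) XOR ((1 IMPLIES NOT 1) AND (1 IMPLIES 0))) -> 1
  row 31 [11111]: ((NOT 1 IMPLIES (1 IMPLIES 1)) XOR ((1 IMPLIES NOT 1) AND (1 IMPLIES 1))) -> 1
Full result column, 4 rows per line (a,b,c fixed per line; d,e runs 00..11 left to right):
  rows 0-3 [a,b,c=000]: 0000  = hex 0
  rows 4-7 [a,b,c=001]: 1011  = hex B
  rows 8-11 [a,b,c=010]: 0000  = hex 0
  rows 12-15 [a,b,c=011]: 1011  = hex B
  rows 16-19 [a,b,c=100]: 1000  = hex 8
  rows 20-23 [a,b,c=101]: 0011  = hex 3
  rows 24-27 [a,b,c=110]: 1000  = hex 8
  rows 28-31 [a,b,c=111]: 0011  = hex 3
Output column (row 0 .. row 31) = 00001011000010111000001110000011
Output column grouped in 4s = 0000 1011 0000 1011 1000 0011 1000 0011 = 0x0B0B8383
Convert to decimal digit by digit (value = value*16 + digit):
  0 -> 0
  0*16 + 11 (B) = 11
  11*16 + 0 = 176
  176*16 + 11 (B) = 2827
  2827*16 + 8 = 45240
  45240*16 + 3 = 723843
  723843*16 + 8 = 11581496
  11581496*16 + 3 = 185303939
Decimal = 185303939

185303939


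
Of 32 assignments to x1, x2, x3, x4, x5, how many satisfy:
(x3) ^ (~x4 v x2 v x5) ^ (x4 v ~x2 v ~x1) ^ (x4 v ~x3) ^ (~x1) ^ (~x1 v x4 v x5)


CNF with 6 clauses over 5 vars (32 assignments).
An assignment satisfies CNF iff every clause has >=1 true literal.
Check each row (bits = x1,x2,x3,x4,x5; clause T/F shown):
  row 0 [00000]: clauses=FTTTTT -> 0
  row 1 [00001]: clauses=FTTTTT -> 0
  row 2 [00010]: clauses=FFTTTT -> 0
  row 3 [00011]: clauses=FTTTTT -> 0
  row 4 [00100]: clauses=TTTFTT -> 0
  row 5 [00101]: clauses=TTTFTT -> 0
  row 6 [00110]: clauses=TFTTTT -> 0
  row 7 [00111]: clauses=TTTTTT -> 1
  row 8 [01000]: clauses=FTTTTT -> 0
  row 9 [01001]: clauses=FTTTTT -> 0
  row 10 [01010]: clauses=FTTTTT -> 0
  row 11 [01011]: clauses=FTTTTT -> 0
  row 12 [01100]: clauses=TTTFTT -> 0
  row 13 [01101]: clauses=TTTFTT -> 0
  row 14 [01110]: clauses=TTTTTT -> 1
  row 15 [01111]: clauses=TTTTTT -> 1
  row 16 [10000]: clauses=FTTTFF -> 0
  row 17 [10001]: clauses=FTTTFT -> 0
  row 18 [10010]: clauses=FFTTFT -> 0
  row 19 [10011]: clauses=FTTTFT -> 0
  row 20 [10100]: clauses=TTTFFF -> 0
  row 21 [10101]: clauses=TTTFFT -> 0
  row 22 [10110]: clauses=TFTTFT -> 0
  row 23 [10111]: clauses=TTTTFT -> 0
  row 24 [11000]: clauses=FTFTFF -> 0
  row 25 [11001]: clauses=FTFTFT -> 0
  row 26 [11010]: clauses=FTTTFT -> 0
  row 27 [11011]: clauses=FTTTFT -> 0
  row 28 [11100]: clauses=TTFFFF -> 0
  row 29 [11101]: clauses=TTFFFT -> 0
  row 30 [11110]: clauses=TTTTFT -> 0
  row 31 [11111]: clauses=TTTTFT -> 0
Full result column, 8 rows per line (x1,x2 fixed per line; x3,x4,x5 runs 000..111 left to right):
  rows 0-7 [x1,x2=00]: 00000001  (ones: 1)
  rows 8-15 [x1,x2=01]: 00000011  (ones: 2)
  rows 16-23 [x1,x2=10]: 00000000  (ones: 0)
  rows 24-31 [x1,x2=11]: 00000000  (ones: 0)
Satisfying assignments = 1+2+0+0 = 3

3


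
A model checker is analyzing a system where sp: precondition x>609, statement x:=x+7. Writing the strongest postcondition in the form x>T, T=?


Formula: sp(P, x:=E) = exists old_x. (x = E[old_x/x]) AND P[old_x/x] (old_x is the value of x before the assignment; eliminate old_x by solving x = E[old_x/x] for old_x)
Step 1: Precondition P: x>609, i.e. old_x > 609
Step 2: Assignment gives x = old_x + 7, so old_x = x - 7
Step 3: Substitute into P: x - 7 > 609
Step 4: Simplify: x > 609+7 = 616

616


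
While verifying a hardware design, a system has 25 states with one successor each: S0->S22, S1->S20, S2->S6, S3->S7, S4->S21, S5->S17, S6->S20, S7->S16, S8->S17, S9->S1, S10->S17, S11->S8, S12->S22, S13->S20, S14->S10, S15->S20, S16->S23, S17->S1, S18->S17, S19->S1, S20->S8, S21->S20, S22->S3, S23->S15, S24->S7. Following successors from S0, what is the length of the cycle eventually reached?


Trace from S0 until a state repeats:
  S0 -> S22 -> S3 -> S7 -> S16 -> S23 -> S15 -> S20 -> S8 -> S17 -> S1 -> S20
S20 first seen at step 7, revisited at step 11.
Cycle length = 11 - 7 = 4

4


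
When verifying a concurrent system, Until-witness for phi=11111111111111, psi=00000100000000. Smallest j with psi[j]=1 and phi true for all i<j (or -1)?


(phi U psi) at 0: need smallest j with psi[j]=1 and phi[i]=1 for all i in [0,j).
Scan from step 0:
  step 0: phi=1, psi=0 -> continue
  step 1: phi=1, psi=0 -> continue
  step 2: phi=1, psi=0 -> continue
  step 3: phi=1, psi=0 -> continue
  step 5: psi=1 and phi held for [0,5) -> witness found
Witness step = 5

5


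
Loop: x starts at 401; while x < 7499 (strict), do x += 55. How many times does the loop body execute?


Step 1: x goes from 401 toward 7499 by 55; the body runs while x<7499, so iterations = ceil((bound-start)/step)
Step 2: Distance=7098
Step 3: ceil(7098/55)=130

130


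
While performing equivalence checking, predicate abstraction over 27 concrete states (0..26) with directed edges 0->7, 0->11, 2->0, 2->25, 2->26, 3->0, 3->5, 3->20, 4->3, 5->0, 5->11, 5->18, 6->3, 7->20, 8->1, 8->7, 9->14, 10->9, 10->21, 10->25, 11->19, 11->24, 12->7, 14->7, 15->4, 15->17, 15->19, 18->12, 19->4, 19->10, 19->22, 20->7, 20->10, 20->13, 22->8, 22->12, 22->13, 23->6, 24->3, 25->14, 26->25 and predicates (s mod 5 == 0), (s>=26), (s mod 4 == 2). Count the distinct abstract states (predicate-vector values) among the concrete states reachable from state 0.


BFS from 0:
Concrete reachable: {0, 1, 3, 4, 5, 7, 8, 9, 10, 11, 12, 13, 14, 18, 19, 20, 21, 22, 24, 25}
Abstract via predicates (s mod 5 == 0), (s>=26), (s mod 4 == 2):
  (0,0,0) <- {1, 3, 4, 7, 8, 9, 11, 12, 13, 19, 21, 24}
  (0,0,1) <- {14, 18, 22}
  (1,0,0) <- {0, 5, 20, 25}
  (1,0,1) <- {10}
Distinct abstract states = 4

4


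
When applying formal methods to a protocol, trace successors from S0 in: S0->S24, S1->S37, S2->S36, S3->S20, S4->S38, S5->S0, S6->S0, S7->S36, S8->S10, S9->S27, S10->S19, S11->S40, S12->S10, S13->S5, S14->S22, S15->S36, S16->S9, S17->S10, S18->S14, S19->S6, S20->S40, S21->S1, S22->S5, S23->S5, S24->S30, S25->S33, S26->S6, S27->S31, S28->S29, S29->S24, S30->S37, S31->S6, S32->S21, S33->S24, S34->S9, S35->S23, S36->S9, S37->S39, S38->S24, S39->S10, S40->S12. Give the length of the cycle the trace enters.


Trace from S0 until a state repeats:
  S0 -> S24 -> S30 -> S37 -> S39 -> S10 -> S19 -> S6 -> S0
S0 first seen at step 0, revisited at step 8.
Cycle length = 8 - 0 = 8

8


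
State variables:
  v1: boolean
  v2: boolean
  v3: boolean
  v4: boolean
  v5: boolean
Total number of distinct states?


State space = product of domain sizes of all variables.
Domain sizes:
  v1 (boolean): 2
  v2 (boolean): 2
  v3 (boolean): 2
  v4 (boolean): 2
  v5 (boolean): 2
Product = 2 * 2 * 2 * 2 * 2 = 32

32


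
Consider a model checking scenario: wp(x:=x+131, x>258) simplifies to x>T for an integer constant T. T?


Formula: wp(x:=E, P) = P[E/x] (substitute E for x in postcondition)
Step 1: Postcondition: x>258
Step 2: Substitute x+131 for x: x+131>258
Step 3: Solve for x: x > 258-131 = 127

127


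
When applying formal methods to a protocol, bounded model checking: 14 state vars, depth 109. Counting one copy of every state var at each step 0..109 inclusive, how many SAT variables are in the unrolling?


BMC unrolls to depth k, creating one copy of each state var for steps 0..k.
Step count = 109 + 1 = 110 (steps 0 through 109)
Vars per step = 14
Total = 14 * 110 = 1540

1540


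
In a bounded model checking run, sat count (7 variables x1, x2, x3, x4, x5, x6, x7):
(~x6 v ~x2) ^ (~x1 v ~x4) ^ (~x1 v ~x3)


CNF with 3 clauses over 7 vars (128 assignments).
An assignment satisfies CNF iff every clause has >=1 true literal.
Check each row (bits = x1,x2,x3,x4,x5,x6,x7; clause T/F shown):
  row 0 [0000000]: clauses=TTT -> 1
  row 1 [0000001]: clauses=TTT -> 1
  row 2 [0000010]: clauses=TTT -> 1
  row 3 [0000011]: clauses=TTT -> 1
  row 4 [0000100]: clauses=TTT -> 1
  (every remaining row is evaluated the same way; all 128 results are listed next)
Full result column, 8 rows per line (x1,x2,x3,x4 fixed per line; x5,x6,x7 runs 000..111 left to right):
  rows 0-7 [x1,x2,x3,x4=0000]: 11111111  (ones: 8)
  rows 8-15 [x1,x2,x3,x4=0001]: 11111111  (ones: 8)
  rows 16-23 [x1,x2,x3,x4=0010]: 11111111  (ones: 8)
  rows 24-31 [x1,x2,x3,x4=0011]: 11111111  (ones: 8)
  rows 32-39 [x1,x2,x3,x4=0100]: 11001100  (ones: 4)
  rows 40-47 [x1,x2,x3,x4=0101]: 11001100  (ones: 4)
  rows 48-55 [x1,x2,x3,x4=0110]: 11001100  (ones: 4)
  rows 56-63 [x1,x2,x3,x4=0111]: 11001100  (ones: 4)
  rows 64-71 [x1,x2,x3,x4=1000]: 11111111  (ones: 8)
  rows 72-79 [x1,x2,x3,x4=1001]: 00000000  (ones: 0)
  rows 80-87 [x1,x2,x3,x4=1010]: 00000000  (ones: 0)
  rows 88-95 [x1,x2,x3,x4=1011]: 00000000  (ones: 0)
  rows 96-103 [x1,x2,x3,x4=1100]: 11001100  (ones: 4)
  rows 104-111 [x1,x2,x3,x4=1101]: 00000000  (ones: 0)
  rows 112-119 [x1,x2,x3,x4=1110]: 00000000  (ones: 0)
  rows 120-127 [x1,x2,x3,x4=1111]: 00000000  (ones: 0)
Satisfying assignments = 8+8+8+8+4+4+4+4+8+0+0+0+4+0+0+0 = 60

60


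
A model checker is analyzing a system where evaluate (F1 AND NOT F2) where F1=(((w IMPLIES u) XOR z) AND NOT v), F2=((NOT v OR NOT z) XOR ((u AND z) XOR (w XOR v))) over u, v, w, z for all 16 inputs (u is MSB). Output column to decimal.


F1 = (((w IMPLIES u) XOR z) AND NOT v)
F2 = ((NOT v OR NOT z) XOR ((u AND z) XOR (w XOR v)))
Counterexample to F1=>F2 is where F1=1 and F2=0.
Evaluate each row (bits = u,v,w,z, MSB first):
  row 0 [0000]: F1=1 F2=1 -> F1&~F2 -> 0
  row 1 [0001]: F1=0 F2=1 -> F1&~F2 -> 0
  row 2 [0010]: F1=0 F2=0 -> F1&~F2 -> 0
  row 3 [0011]: F1=1 F2=0 -> F1&~F2 -> 1
  row 4 [0100]: F1=0 F2=0 -> F1&~F2 -> 0
  row 5 [0101]: F1=0 F2=1 -> F1&~F2 -> 0
  row 6 [0110]: F1=0 F2=1 -> F1&~F2 -> 0
  row 7 [0111]: F1=0 F2=0 -> F1&~F2 -> 0
  row 8 [1000]: F1=1 F2=1 -> F1&~F2 -> 0
  row 9 [1001]: F1=0 F2=0 -> F1&~F2 -> 0
  row 10 [1010]: F1=1 F2=0 -> F1&~F2 -> 1
  row 11 [1011]: F1=0 F2=1 -> F1&~F2 -> 0
  row 12 [1100]: F1=0 F2=0 -> F1&~F2 -> 0
  row 13 [1101]: F1=0 F2=0 -> F1&~F2 -> 0
  row 14 [1110]: F1=0 F2=1 -> F1&~F2 -> 0
  row 15 [1111]: F1=0 F2=1 -> F1&~F2 -> 0
Full result column, 4 rows per line (u,v fixed per line; w,z runs 00..11 left to right):
  rows 0-3 [u,v=00]: 0001  = hex 1
  rows 4-7 [u,v=01]: 0000  = hex 0
  rows 8-11 [u,v=10]: 0010  = hex 2
  rows 12-15 [u,v=11]: 0000  = hex 0
Counterexample vector (row 0 .. row 15) = 0001000000100000
Output column grouped in 4s = 0001 0000 0010 0000 = 0x1020
Convert to decimal digit by digit (value = value*16 + digit):
  1 -> 1
  1*16 + 0 = 16
  16*16 + 2 = 258
  258*16 + 0 = 4128
Decimal = 4128

4128


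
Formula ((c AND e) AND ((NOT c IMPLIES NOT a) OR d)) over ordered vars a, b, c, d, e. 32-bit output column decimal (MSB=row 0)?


Formula: ((c AND e) AND ((NOT c IMPLIES NOT a) OR d)) over a, b, c, d, e (32 rows)
Evaluate each row (bits = a,b,c,d,e, MSB first):
  row 0 [00000]: ((0 AND 0) AND ((NOT 0 IMPLIES NOT 0) OR 0)) -> 0
  row 1 [00001]: ((0 AND 1) AND ((NOT 0 IMPLIES NOT 0) OR 0)) -> 0
  row 2 [00010]: ((0 AND 0) AND ((NOT 0 IMPLIES NOT 0) OR 1)) -> 0
  row 3 [00011]: ((0 AND 1) AND ((NOT 0 IMPLIES NOT 0) OR 1)) -> 0
  row 4 [00100]: ((1 AND 0) AND ((NOT 1 IMPLIES NOT 0) OR 0)) -> 0
  row 5 [00101]: ((1 AND 1) AND ((NOT 1 IMPLIES NOT 0) OR 0)) -> 1
  row 6 [00110]: ((1 AND 0) AND ((NOT 1 IMPLIES NOT 0) OR 1)) -> 0
  row 7 [00111]: ((1 AND 1) AND ((NOT 1 IMPLIES NOT 0) OR 1)) -> 1
  row 8 [01000]: ((0 AND 0) AND ((NOT 0 IMPLIES NOT 0) OR 0)) -> 0
  row 9 [01001]: ((0 AND 1) AND ((NOT 0 IMPLIES NOT 0) OR 0)) -> 0
  row 10 [01010]: ((0 AND 0) AND ((NOT 0 IMPLIES NOT 0) OR 1)) -> 0
  row 11 [01011]: ((0 AND 1) AND ((NOT 0 IMPLIES NOT 0) OR 1)) -> 0
  row 12 [01100]: ((1 AND 0) AND ((NOT 1 IMPLIES NOT 0) OR 0)) -> 0
  row 13 [01101]: ((1 AND 1) AND ((NOT 1 IMPLIES NOT 0) OR 0)) -> 1
  row 14 [01110]: ((1 AND 0) AND ((NOT 1 IMPLIES NOT 0) OR 1)) -> 0
  row 15 [01111]: ((1 AND 1) AND ((NOT 1 IMPLIES NOT 0) OR 1)) -> 1
  row 16 [10000]: ((0 AND 0) AND ((NOT 0 IMPLIES NOT 1) OR 0)) -> 0
  row 17 [10001]: ((0 AND 1) AND ((NOT 0 IMPLIES NOT 1) OR 0)) -> 0
  row 18 [10010]: ((0 AND 0) AND ((NOT 0 IMPLIES NOT 1) OR 1)) -> 0
  row 19 [10011]: ((0 AND 1) AND ((NOT 0 IMPLIES NOT 1) OR 1)) -> 0
  row 20 [10100]: ((1 AND 0) AND ((NOT 1 IMPLIES NOT 1) OR 0)) -> 0
  row 21 [10101]: ((1 AND 1) AND ((NOT 1 IMPLIES NOT 1) OR 0)) -> 1
  row 22 [10110]: ((1 AND 0) AND ((NOT 1 IMPLIES NOT 1) OR 1)) -> 0
  row 23 [10111]: ((1 AND 1) AND ((NOT 1 IMPLIES NOT 1) OR 1)) -> 1
  row 24 [11000]: ((0 AND 0) AND ((NOT 0 IMPLIES NOT 1) OR 0)) -> 0
  row 25 [11001]: ((0 AND 1) AND ((NOT 0 IMPLIES NOT 1) OR 0)) -> 0
  row 26 [11010]: ((0 AND 0) AND ((NOT 0 IMPLIES NOT 1) OR 1)) -> 0
  row 27 [11011]: ((0 AND 1) AND ((NOT 0 IMPLIES NOT 1) OR 1)) -> 0
  row 28 [11100]: ((1 AND 0) AND ((NOT 1 IMPLIES NOT 1) OR 0)) -> 0
  row 29 [11101]: ((1 AND 1) AND ((NOT 1 IMPLIES NOT 1) OR 0)) -> 1
  row 30 [11110]: ((1 AND 0) AND ((NOT 1 IMPLIES NOT 1) OR 1)) -> 0
  row 31 [11111]: ((1 AND 1) AND ((NOT 1 IMPLIES NOT 1) OR 1)) -> 1
Full result column, 4 rows per line (a,b,c fixed per line; d,e runs 00..11 left to right):
  rows 0-3 [a,b,c=000]: 0000  = hex 0
  rows 4-7 [a,b,c=001]: 0101  = hex 5
  rows 8-11 [a,b,c=010]: 0000  = hex 0
  rows 12-15 [a,b,c=011]: 0101  = hex 5
  rows 16-19 [a,b,c=100]: 0000  = hex 0
  rows 20-23 [a,b,c=101]: 0101  = hex 5
  rows 24-27 [a,b,c=110]: 0000  = hex 0
  rows 28-31 [a,b,c=111]: 0101  = hex 5
Output column (row 0 .. row 31) = 00000101000001010000010100000101
Output column grouped in 4s = 0000 0101 0000 0101 0000 0101 0000 0101 = 0x05050505
Convert to decimal digit by digit (value = value*16 + digit):
  0 -> 0
  0*16 + 5 = 5
  5*16 + 0 = 80
  80*16 + 5 = 1285
  1285*16 + 0 = 20560
  20560*16 + 5 = 328965
  328965*16 + 0 = 5263440
  5263440*16 + 5 = 84215045
Decimal = 84215045

84215045


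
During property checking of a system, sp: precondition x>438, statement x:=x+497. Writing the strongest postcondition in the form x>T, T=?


Formula: sp(P, x:=E) = exists old_x. (x = E[old_x/x]) AND P[old_x/x] (old_x is the value of x before the assignment; eliminate old_x by solving x = E[old_x/x] for old_x)
Step 1: Precondition P: x>438, i.e. old_x > 438
Step 2: Assignment gives x = old_x + 497, so old_x = x - 497
Step 3: Substitute into P: x - 497 > 438
Step 4: Simplify: x > 438+497 = 935

935


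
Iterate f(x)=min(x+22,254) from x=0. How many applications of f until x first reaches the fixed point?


Step 1: x=0, cap=254, increment=22
Step 2: x grows by 22 each step until capped at 254; fixed point is x=254
Step 3: iterations = ceil(254/22) = 12

12


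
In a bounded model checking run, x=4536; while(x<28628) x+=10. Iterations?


Step 1: x goes from 4536 toward 28628 by 10; the body runs while x<28628, so iterations = ceil((bound-start)/step)
Step 2: Distance=24092
Step 3: ceil(24092/10)=2410

2410


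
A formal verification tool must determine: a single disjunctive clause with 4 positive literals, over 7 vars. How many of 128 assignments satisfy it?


Step 1: Total=2^7=128
Step 2: Unsat when all 4 false: 2^3=8
Step 3: Sat=128-8=120

120


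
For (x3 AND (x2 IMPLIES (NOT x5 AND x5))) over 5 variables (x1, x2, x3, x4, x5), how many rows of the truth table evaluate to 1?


Formula: (x3 AND (x2 IMPLIES (NOT x5 AND x5))) over 5 vars (32 rows)
Evaluate each row (x1, x2, x3, x4, x5 as bits, MSB first):
  row 0 [00000]: (0 AND (0 IMPLIES (NOT 0 AND 0))) -> 0
  row 1 [00001]: (0 AND (0 IMPLIES (NOT 1 AND 1))) -> 0
  row 2 [00010]: (0 AND (0 IMPLIES (NOT 0 AND 0))) -> 0
  row 3 [00011]: (0 AND (0 IMPLIES (NOT 1 AND 1))) -> 0
  row 4 [00100]: (1 AND (0 IMPLIES (NOT 0 AND 0))) -> 1
  row 5 [00101]: (1 AND (0 IMPLIES (NOT 1 AND 1))) -> 1
  row 6 [00110]: (1 AND (0 IMPLIES (NOT 0 AND 0))) -> 1
  row 7 [00111]: (1 AND (0 IMPLIES (NOT 1 AND 1))) -> 1
  row 8 [01000]: (0 AND (1 IMPLIES (NOT 0 AND 0))) -> 0
  row 9 [01001]: (0 AND (1 IMPLIES (NOT 1 AND 1))) -> 0
  row 10 [01010]: (0 AND (1 IMPLIES (NOT 0 AND 0))) -> 0
  row 11 [01011]: (0 AND (1 IMPLIES (NOT 1 AND 1))) -> 0
  row 12 [01100]: (1 AND (1 IMPLIES (NOT 0 AND 0))) -> 0
  row 13 [01101]: (1 AND (1 IMPLIES (NOT 1 AND 1))) -> 0
  row 14 [01110]: (1 AND (1 IMPLIES (NOT 0 AND 0))) -> 0
  row 15 [01111]: (1 AND (1 IMPLIES (NOT 1 AND 1))) -> 0
  row 16 [10000]: (0 AND (0 IMPLIES (NOT 0 AND 0))) -> 0
  row 17 [10001]: (0 AND (0 IMPLIES (NOT 1 AND 1))) -> 0
  row 18 [10010]: (0 AND (0 IMPLIES (NOT 0 AND 0))) -> 0
  row 19 [10011]: (0 AND (0 IMPLIES (NOT 1 AND 1))) -> 0
  row 20 [10100]: (1 AND (0 IMPLIES (NOT 0 AND 0))) -> 1
  row 21 [10101]: (1 AND (0 IMPLIES (NOT 1 AND 1))) -> 1
  row 22 [10110]: (1 AND (0 IMPLIES (NOT 0 AND 0))) -> 1
  row 23 [10111]: (1 AND (0 IMPLIES (NOT 1 AND 1))) -> 1
  row 24 [11000]: (0 AND (1 IMPLIES (NOT 0 AND 0))) -> 0
  row 25 [11001]: (0 AND (1 IMPLIES (NOT 1 AND 1))) -> 0
  row 26 [11010]: (0 AND (1 IMPLIES (NOT 0 AND 0))) -> 0
  row 27 [11011]: (0 AND (1 IMPLIES (NOT 1 AND 1))) -> 0
  row 28 [11100]: (1 AND (1 IMPLIES (NOT 0 AND 0))) -> 0
  row 29 [11101]: (1 AND (1 IMPLIES (NOT 1 AND 1))) -> 0
  row 30 [11110]: (1 AND (1 IMPLIES (NOT 0 AND 0))) -> 0
  row 31 [11111]: (1 AND (1 IMPLIES (NOT 1 AND 1))) -> 0
Full result column, 8 rows per line (x1,x2 fixed per line; x3,x4,x5 runs 000..111 left to right):
  rows 0-7 [x1,x2=00]: 00001111  (ones: 4)
  rows 8-15 [x1,x2=01]: 00000000  (ones: 0)
  rows 16-23 [x1,x2=10]: 00001111  (ones: 4)
  rows 24-31 [x1,x2=11]: 00000000  (ones: 0)
Count of 1-rows = 4+0+4+0 = 8

8


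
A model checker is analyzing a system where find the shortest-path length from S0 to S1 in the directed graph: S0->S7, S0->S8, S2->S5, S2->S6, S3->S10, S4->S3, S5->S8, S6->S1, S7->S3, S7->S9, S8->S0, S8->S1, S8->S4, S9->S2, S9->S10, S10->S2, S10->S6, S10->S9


BFS layer-by-layer from S0:
  dist 0: {S0}
  dist 1: {S7, S8}
  dist 2: {S1, S3, S4, S9}
  -> S1 reached at distance 2
Shortest path length = 2

2


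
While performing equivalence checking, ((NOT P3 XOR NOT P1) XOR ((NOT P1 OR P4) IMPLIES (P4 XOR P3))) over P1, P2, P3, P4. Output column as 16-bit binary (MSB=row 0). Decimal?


Formula: ((NOT P3 XOR NOT P1) XOR ((NOT P1 OR P4) IMPLIES (P4 XOR P3))) over P1, P2, P3, P4 (16 rows)
Evaluate each row (bits = P1,P2,P3,P4, MSB first):
  row 0 [0000]: ((NOT 0 XOR NOT 0) XOR ((NOT 0 OR 0) IMPLIES (0 XOR 0))) -> 0
  row 1 [0001]: ((NOT 0 XOR NOT 0) XOR ((NOT 0 OR 1) IMPLIES (1 XOR 0))) -> 1
  row 2 [0010]: ((NOT 1 XOR NOT 0) XOR ((NOT 0 OR 0) IMPLIES (0 XOR 1))) -> 0
  row 3 [0011]: ((NOT 1 XOR NOT 0) XOR ((NOT 0 OR 1) IMPLIES (1 XOR 1))) -> 1
  row 4 [0100]: ((NOT 0 XOR NOT 0) XOR ((NOT 0 OR 0) IMPLIES (0 XOR 0))) -> 0
  row 5 [0101]: ((NOT 0 XOR NOT 0) XOR ((NOT 0 OR 1) IMPLIES (1 XOR 0))) -> 1
  row 6 [0110]: ((NOT 1 XOR NOT 0) XOR ((NOT 0 OR 0) IMPLIES (0 XOR 1))) -> 0
  row 7 [0111]: ((NOT 1 XOR NOT 0) XOR ((NOT 0 OR 1) IMPLIES (1 XOR 1))) -> 1
  row 8 [1000]: ((NOT 0 XOR NOT 1) XOR ((NOT 1 OR 0) IMPLIES (0 XOR 0))) -> 0
  row 9 [1001]: ((NOT 0 XOR NOT 1) XOR ((NOT 1 OR 1) IMPLIES (1 XOR 0))) -> 0
  row 10 [1010]: ((NOT 1 XOR NOT 1) XOR ((NOT 1 OR 0) IMPLIES (0 XOR 1))) -> 1
  row 11 [1011]: ((NOT 1 XOR NOT 1) XOR ((NOT 1 OR 1) IMPLIES (1 XOR 1))) -> 0
  row 12 [1100]: ((NOT 0 XOR NOT 1) XOR ((NOT 1 OR 0) IMPLIES (0 XOR 0))) -> 0
  row 13 [1101]: ((NOT 0 XOR NOT 1) XOR ((NOT 1 OR 1) IMPLIES (1 XOR 0))) -> 0
  row 14 [1110]: ((NOT 1 XOR NOT 1) XOR ((NOT 1 OR 0) IMPLIES (0 XOR 1))) -> 1
  row 15 [1111]: ((NOT 1 XOR NOT 1) XOR ((NOT 1 OR 1) IMPLIES (1 XOR 1))) -> 0
Full result column, 4 rows per line (P1,P2 fixed per line; P3,P4 runs 00..11 left to right):
  rows 0-3 [P1,P2=00]: 0101  = hex 5
  rows 4-7 [P1,P2=01]: 0101  = hex 5
  rows 8-11 [P1,P2=10]: 0010  = hex 2
  rows 12-15 [P1,P2=11]: 0010  = hex 2
Output column (row 0 .. row 15) = 0101010100100010
Output column grouped in 4s = 0101 0101 0010 0010 = 0x5522
Convert to decimal digit by digit (value = value*16 + digit):
  5 -> 5
  5*16 + 5 = 85
  85*16 + 2 = 1362
  1362*16 + 2 = 21794
Decimal = 21794

21794


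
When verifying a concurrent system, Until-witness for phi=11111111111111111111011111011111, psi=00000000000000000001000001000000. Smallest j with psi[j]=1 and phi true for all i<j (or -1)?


(phi U psi) at 0: need smallest j with psi[j]=1 and phi[i]=1 for all i in [0,j).
Scan from step 0:
  step 0: phi=1, psi=0 -> continue
  step 1: phi=1, psi=0 -> continue
  step 2: phi=1, psi=0 -> continue
  step 3: phi=1, psi=0 -> continue
  step 19: psi=1 and phi held for [0,19) -> witness found
Witness step = 19

19


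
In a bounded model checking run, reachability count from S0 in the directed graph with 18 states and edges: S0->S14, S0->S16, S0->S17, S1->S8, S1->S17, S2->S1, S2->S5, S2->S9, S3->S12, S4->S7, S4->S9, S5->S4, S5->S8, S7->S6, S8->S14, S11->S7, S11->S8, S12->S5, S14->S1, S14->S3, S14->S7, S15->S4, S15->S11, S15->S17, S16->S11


BFS from S0:
  layer 0: {S0}
  layer 1: {S14, S16, S17}
  layer 2: {S1, S3, S7, S11}
  layer 3: {S6, S8, S12}
  layer 4: {S5}
  layer 5: {S4}
  layer 6: {S9}
Reachable set: {S0, S1, S3, S4, S5, S6, S7, S8, S9, S11, S12, S14, S16, S17}
Count = 14

14


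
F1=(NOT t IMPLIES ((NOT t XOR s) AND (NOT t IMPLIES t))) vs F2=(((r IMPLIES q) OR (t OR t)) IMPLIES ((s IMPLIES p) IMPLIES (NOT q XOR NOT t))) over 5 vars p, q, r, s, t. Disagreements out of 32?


F1 = (NOT t IMPLIES ((NOT t XOR s) AND (NOT t IMPLIES t)))
F2 = (((r IMPLIES q) OR (t OR t)) IMPLIES ((s IMPLIES p) IMPLIES (NOT q XOR NOT t)))
Evaluate both on each of 32 rows (bits = p,q,r,s,t):
  row 0 [00000]: F1=0 F2=0 -> 0
  row 1 [00001]: F1=1 F2=1 -> 0
  row 2 [00010]: F1=0 F2=1 (differ) -> 1
  row 3 [00011]: F1=1 F2=1 -> 0
  row 4 [00100]: F1=0 F2=1 (differ) -> 1
  row 5 [00101]: F1=1 F2=1 -> 0
  row 6 [00110]: F1=0 F2=1 (differ) -> 1
  row 7 [00111]: F1=1 F2=1 -> 0
  row 8 [01000]: F1=0 F2=1 (differ) -> 1
  row 9 [01001]: F1=1 F2=0 (differ) -> 1
  row 10 [01010]: F1=0 F2=1 (differ) -> 1
  row 11 [01011]: F1=1 F2=1 -> 0
  row 12 [01100]: F1=0 F2=1 (differ) -> 1
  row 13 [01101]: F1=1 F2=0 (differ) -> 1
  row 14 [01110]: F1=0 F2=1 (differ) -> 1
  row 15 [01111]: F1=1 F2=1 -> 0
  row 16 [10000]: F1=0 F2=0 -> 0
  row 17 [10001]: F1=1 F2=1 -> 0
  row 18 [10010]: F1=0 F2=0 -> 0
  row 19 [10011]: F1=1 F2=1 -> 0
  row 20 [10100]: F1=0 F2=1 (differ) -> 1
  row 21 [10101]: F1=1 F2=1 -> 0
  row 22 [10110]: F1=0 F2=1 (differ) -> 1
  row 23 [10111]: F1=1 F2=1 -> 0
  row 24 [11000]: F1=0 F2=1 (differ) -> 1
  row 25 [11001]: F1=1 F2=0 (differ) -> 1
  row 26 [11010]: F1=0 F2=1 (differ) -> 1
  row 27 [11011]: F1=1 F2=0 (differ) -> 1
  row 28 [11100]: F1=0 F2=1 (differ) -> 1
  row 29 [11101]: F1=1 F2=0 (differ) -> 1
  row 30 [11110]: F1=0 F2=1 (differ) -> 1
  row 31 [11111]: F1=1 F2=0 (differ) -> 1
Full result column, 8 rows per line (p,q fixed per line; r,s,t runs 000..111 left to right):
  rows 0-7 [p,q=00]: 00101010  (ones: 3)
  rows 8-15 [p,q=01]: 11101110  (ones: 6)
  rows 16-23 [p,q=10]: 00001010  (ones: 2)
  rows 24-31 [p,q=11]: 11111111  (ones: 8)
Disagreements = 3+6+2+8 = 19

19


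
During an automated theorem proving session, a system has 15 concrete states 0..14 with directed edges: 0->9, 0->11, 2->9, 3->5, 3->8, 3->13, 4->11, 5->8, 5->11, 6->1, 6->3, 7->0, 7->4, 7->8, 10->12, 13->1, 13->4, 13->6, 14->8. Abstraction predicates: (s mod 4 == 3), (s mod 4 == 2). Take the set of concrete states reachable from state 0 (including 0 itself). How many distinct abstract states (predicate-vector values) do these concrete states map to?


BFS from 0:
Concrete reachable: {0, 9, 11}
Abstract via predicates (s mod 4 == 3), (s mod 4 == 2):
  (0,0) <- {0, 9}
  (1,0) <- {11}
Distinct abstract states = 2

2


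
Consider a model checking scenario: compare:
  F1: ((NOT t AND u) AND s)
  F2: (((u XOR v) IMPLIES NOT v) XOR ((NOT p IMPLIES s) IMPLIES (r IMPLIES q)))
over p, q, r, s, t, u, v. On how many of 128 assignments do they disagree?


F1 = ((NOT t AND u) AND s)
F2 = (((u XOR v) IMPLIES NOT v) XOR ((NOT p IMPLIES s) IMPLIES (r IMPLIES q)))
Evaluate both on each of 128 rows (bits = p,q,r,s,t,u,v):
  row 0 [0000000]: F1=0 F2=0 -> 0
  row 1 [0000001]: F1=0 F2=1 (differ) -> 1
  row 2 [0000010]: F1=0 F2=0 -> 0
  row 3 [0000011]: F1=0 F2=0 -> 0
  row 4 [0000100]: F1=0 F2=0 -> 0
  (every remaining row is evaluated the same way; all 128 results are listed next)
Full result column, 8 rows per line (p,q,r,s fixed per line; t,u,v runs 000..111 left to right):
  rows 0-7 [p,q,r,s=0000]: 01000100  (ones: 2)
  rows 8-15 [p,q,r,s=0001]: 01110100  (ones: 4)
  rows 16-23 [p,q,r,s=0010]: 01000100  (ones: 2)
  rows 24-31 [p,q,r,s=0011]: 10001011  (ones: 4)
  rows 32-39 [p,q,r,s=0100]: 01000100  (ones: 2)
  rows 40-47 [p,q,r,s=0101]: 01110100  (ones: 4)
  rows 48-55 [p,q,r,s=0110]: 01000100  (ones: 2)
  rows 56-63 [p,q,r,s=0111]: 01110100  (ones: 4)
  rows 64-71 [p,q,r,s=1000]: 01000100  (ones: 2)
  rows 72-79 [p,q,r,s=1001]: 01110100  (ones: 4)
  rows 80-87 [p,q,r,s=1010]: 10111011  (ones: 6)
  rows 88-95 [p,q,r,s=1011]: 10001011  (ones: 4)
  rows 96-103 [p,q,r,s=1100]: 01000100  (ones: 2)
  rows 104-111 [p,q,r,s=1101]: 01110100  (ones: 4)
  rows 112-119 [p,q,r,s=1110]: 01000100  (ones: 2)
  rows 120-127 [p,q,r,s=1111]: 01110100  (ones: 4)
Disagreements = 2+4+2+4+2+4+2+4+2+4+6+4+2+4+2+4 = 52

52


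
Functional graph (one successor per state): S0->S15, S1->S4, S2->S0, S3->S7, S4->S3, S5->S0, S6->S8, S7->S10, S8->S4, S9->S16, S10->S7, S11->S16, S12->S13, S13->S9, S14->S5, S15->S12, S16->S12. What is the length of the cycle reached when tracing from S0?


Trace from S0 until a state repeats:
  S0 -> S15 -> S12 -> S13 -> S9 -> S16 -> S12
S12 first seen at step 2, revisited at step 6.
Cycle length = 6 - 2 = 4

4


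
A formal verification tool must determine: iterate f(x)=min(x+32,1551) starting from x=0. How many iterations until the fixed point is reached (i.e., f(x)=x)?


Step 1: x=0, cap=1551, increment=32
Step 2: x grows by 32 each step until capped at 1551; fixed point is x=1551
Step 3: iterations = ceil(1551/32) = 49

49


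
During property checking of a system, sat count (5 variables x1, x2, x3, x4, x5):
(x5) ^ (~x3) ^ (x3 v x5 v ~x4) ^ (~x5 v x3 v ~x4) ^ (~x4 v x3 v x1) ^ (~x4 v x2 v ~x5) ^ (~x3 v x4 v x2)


CNF with 7 clauses over 5 vars (32 assignments).
An assignment satisfies CNF iff every clause has >=1 true literal.
Check each row (bits = x1,x2,x3,x4,x5; clause T/F shown):
  row 0 [00000]: clauses=FTTTTTT -> 0
  row 1 [00001]: clauses=TTTTTTT -> 1
  row 2 [00010]: clauses=FTFTFTT -> 0
  row 3 [00011]: clauses=TTTFFFT -> 0
  row 4 [00100]: clauses=FFTTTTF -> 0
  row 5 [00101]: clauses=TFTTTTF -> 0
  row 6 [00110]: clauses=FFTTTTT -> 0
  row 7 [00111]: clauses=TFTTTFT -> 0
  row 8 [01000]: clauses=FTTTTTT -> 0
  row 9 [01001]: clauses=TTTTTTT -> 1
  row 10 [01010]: clauses=FTFTFTT -> 0
  row 11 [01011]: clauses=TTTFFTT -> 0
  row 12 [01100]: clauses=FFTTTTT -> 0
  row 13 [01101]: clauses=TFTTTTT -> 0
  row 14 [01110]: clauses=FFTTTTT -> 0
  row 15 [01111]: clauses=TFTTTTT -> 0
  row 16 [10000]: clauses=FTTTTTT -> 0
  row 17 [10001]: clauses=TTTTTTT -> 1
  row 18 [10010]: clauses=FTFTTTT -> 0
  row 19 [10011]: clauses=TTTFTFT -> 0
  row 20 [10100]: clauses=FFTTTTF -> 0
  row 21 [10101]: clauses=TFTTTTF -> 0
  row 22 [10110]: clauses=FFTTTTT -> 0
  row 23 [10111]: clauses=TFTTTFT -> 0
  row 24 [11000]: clauses=FTTTTTT -> 0
  row 25 [11001]: clauses=TTTTTTT -> 1
  row 26 [11010]: clauses=FTFTTTT -> 0
  row 27 [11011]: clauses=TTTFTTT -> 0
  row 28 [11100]: clauses=FFTTTTT -> 0
  row 29 [11101]: clauses=TFTTTTT -> 0
  row 30 [11110]: clauses=FFTTTTT -> 0
  row 31 [11111]: clauses=TFTTTTT -> 0
Full result column, 8 rows per line (x1,x2 fixed per line; x3,x4,x5 runs 000..111 left to right):
  rows 0-7 [x1,x2=00]: 01000000  (ones: 1)
  rows 8-15 [x1,x2=01]: 01000000  (ones: 1)
  rows 16-23 [x1,x2=10]: 01000000  (ones: 1)
  rows 24-31 [x1,x2=11]: 01000000  (ones: 1)
Satisfying assignments = 1+1+1+1 = 4

4


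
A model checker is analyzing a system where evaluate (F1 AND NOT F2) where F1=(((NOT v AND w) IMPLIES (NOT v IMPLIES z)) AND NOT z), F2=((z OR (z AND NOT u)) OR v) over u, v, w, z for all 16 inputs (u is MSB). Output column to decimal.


F1 = (((NOT v AND w) IMPLIES (NOT v IMPLIES z)) AND NOT z)
F2 = ((z OR (z AND NOT u)) OR v)
Counterexample to F1=>F2 is where F1=1 and F2=0.
Evaluate each row (bits = u,v,w,z, MSB first):
  row 0 [0000]: F1=1 F2=0 -> F1&~F2 -> 1
  row 1 [0001]: F1=0 F2=1 -> F1&~F2 -> 0
  row 2 [0010]: F1=0 F2=0 -> F1&~F2 -> 0
  row 3 [0011]: F1=0 F2=1 -> F1&~F2 -> 0
  row 4 [0100]: F1=1 F2=1 -> F1&~F2 -> 0
  row 5 [0101]: F1=0 F2=1 -> F1&~F2 -> 0
  row 6 [0110]: F1=1 F2=1 -> F1&~F2 -> 0
  row 7 [0111]: F1=0 F2=1 -> F1&~F2 -> 0
  row 8 [1000]: F1=1 F2=0 -> F1&~F2 -> 1
  row 9 [1001]: F1=0 F2=1 -> F1&~F2 -> 0
  row 10 [1010]: F1=0 F2=0 -> F1&~F2 -> 0
  row 11 [1011]: F1=0 F2=1 -> F1&~F2 -> 0
  row 12 [1100]: F1=1 F2=1 -> F1&~F2 -> 0
  row 13 [1101]: F1=0 F2=1 -> F1&~F2 -> 0
  row 14 [1110]: F1=1 F2=1 -> F1&~F2 -> 0
  row 15 [1111]: F1=0 F2=1 -> F1&~F2 -> 0
Full result column, 4 rows per line (u,v fixed per line; w,z runs 00..11 left to right):
  rows 0-3 [u,v=00]: 1000  = hex 8
  rows 4-7 [u,v=01]: 0000  = hex 0
  rows 8-11 [u,v=10]: 1000  = hex 8
  rows 12-15 [u,v=11]: 0000  = hex 0
Counterexample vector (row 0 .. row 15) = 1000000010000000
Output column grouped in 4s = 1000 0000 1000 0000 = 0x8080
Convert to decimal digit by digit (value = value*16 + digit):
  8 -> 8
  8*16 + 0 = 128
  128*16 + 8 = 2056
  2056*16 + 0 = 32896
Decimal = 32896

32896


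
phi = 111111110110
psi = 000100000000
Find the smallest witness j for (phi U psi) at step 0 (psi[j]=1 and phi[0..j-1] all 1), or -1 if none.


(phi U psi) at 0: need smallest j with psi[j]=1 and phi[i]=1 for all i in [0,j).
Scan from step 0:
  step 0: phi=1, psi=0 -> continue
  step 1: phi=1, psi=0 -> continue
  step 2: phi=1, psi=0 -> continue
  step 3: psi=1 and phi held for [0,3) -> witness found
Witness step = 3

3


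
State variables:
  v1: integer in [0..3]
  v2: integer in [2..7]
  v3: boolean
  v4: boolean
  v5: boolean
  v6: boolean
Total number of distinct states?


State space = product of domain sizes of all variables.
Domain sizes:
  v1 (integer in [0..3]): 4
  v2 (integer in [2..7]): 6
  v3 (boolean): 2
  v4 (boolean): 2
  v5 (boolean): 2
  v6 (boolean): 2
Product = 4 * 6 * 2 * 2 * 2 * 2 = 384

384


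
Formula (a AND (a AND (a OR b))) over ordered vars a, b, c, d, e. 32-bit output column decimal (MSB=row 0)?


Formula: (a AND (a AND (a OR b))) over a, b, c, d, e (32 rows)
Evaluate each row (bits = a,b,c,d,e, MSB first):
  row 0 [00000]: (0 AND (0 AND (0 OR 0))) -> 0
  row 1 [00001]: (0 AND (0 AND (0 OR 0))) -> 0
  row 2 [00010]: (0 AND (0 AND (0 OR 0))) -> 0
  row 3 [00011]: (0 AND (0 AND (0 OR 0))) -> 0
  row 4 [00100]: (0 AND (0 AND (0 OR 0))) -> 0
  row 5 [00101]: (0 AND (0 AND (0 OR 0))) -> 0
  row 6 [00110]: (0 AND (0 AND (0 OR 0))) -> 0
  row 7 [00111]: (0 AND (0 AND (0 OR 0))) -> 0
  row 8 [01000]: (0 AND (0 AND (0 OR 1))) -> 0
  row 9 [01001]: (0 AND (0 AND (0 OR 1))) -> 0
  row 10 [01010]: (0 AND (0 AND (0 OR 1))) -> 0
  row 11 [01011]: (0 AND (0 AND (0 OR 1))) -> 0
  row 12 [01100]: (0 AND (0 AND (0 OR 1))) -> 0
  row 13 [01101]: (0 AND (0 AND (0 OR 1))) -> 0
  row 14 [01110]: (0 AND (0 AND (0 OR 1))) -> 0
  row 15 [01111]: (0 AND (0 AND (0 OR 1))) -> 0
  row 16 [10000]: (1 AND (1 AND (1 OR 0))) -> 1
  row 17 [10001]: (1 AND (1 AND (1 OR 0))) -> 1
  row 18 [10010]: (1 AND (1 AND (1 OR 0))) -> 1
  row 19 [10011]: (1 AND (1 AND (1 OR 0))) -> 1
  row 20 [10100]: (1 AND (1 AND (1 OR 0))) -> 1
  row 21 [10101]: (1 AND (1 AND (1 OR 0))) -> 1
  row 22 [10110]: (1 AND (1 AND (1 OR 0))) -> 1
  row 23 [10111]: (1 AND (1 AND (1 OR 0))) -> 1
  row 24 [11000]: (1 AND (1 AND (1 OR 1))) -> 1
  row 25 [11001]: (1 AND (1 AND (1 OR 1))) -> 1
  row 26 [11010]: (1 AND (1 AND (1 OR 1))) -> 1
  row 27 [11011]: (1 AND (1 AND (1 OR 1))) -> 1
  row 28 [11100]: (1 AND (1 AND (1 OR 1))) -> 1
  row 29 [11101]: (1 AND (1 AND (1 OR 1))) -> 1
  row 30 [11110]: (1 AND (1 AND (1 OR 1))) -> 1
  row 31 [11111]: (1 AND (1 AND (1 OR 1))) -> 1
Full result column, 4 rows per line (a,b,c fixed per line; d,e runs 00..11 left to right):
  rows 0-3 [a,b,c=000]: 0000  = hex 0
  rows 4-7 [a,b,c=001]: 0000  = hex 0
  rows 8-11 [a,b,c=010]: 0000  = hex 0
  rows 12-15 [a,b,c=011]: 0000  = hex 0
  rows 16-19 [a,b,c=100]: 1111  = hex F
  rows 20-23 [a,b,c=101]: 1111  = hex F
  rows 24-27 [a,b,c=110]: 1111  = hex F
  rows 28-31 [a,b,c=111]: 1111  = hex F
Output column (row 0 .. row 31) = 00000000000000001111111111111111
Output column grouped in 4s = 0000 0000 0000 0000 1111 1111 1111 1111 = 0x0000FFFF
Convert to decimal digit by digit (value = value*16 + digit):
  0 -> 0
  0*16 + 0 = 0
  0*16 + 0 = 0
  0*16 + 0 = 0
  0*16 + 15 (F) = 15
  15*16 + 15 (F) = 255
  255*16 + 15 (F) = 4095
  4095*16 + 15 (F) = 65535
Decimal = 65535

65535


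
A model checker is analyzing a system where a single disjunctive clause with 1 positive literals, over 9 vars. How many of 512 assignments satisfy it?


Step 1: Total=2^9=512
Step 2: Unsat when all 1 false: 2^8=256
Step 3: Sat=512-256=256

256


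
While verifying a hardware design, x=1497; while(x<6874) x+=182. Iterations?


Step 1: x goes from 1497 toward 6874 by 182; the body runs while x<6874, so iterations = ceil((bound-start)/step)
Step 2: Distance=5377
Step 3: ceil(5377/182)=30

30


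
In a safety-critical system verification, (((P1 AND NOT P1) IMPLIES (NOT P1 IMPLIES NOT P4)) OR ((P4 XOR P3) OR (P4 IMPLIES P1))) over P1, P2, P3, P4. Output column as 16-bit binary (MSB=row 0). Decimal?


Formula: (((P1 AND NOT P1) IMPLIES (NOT P1 IMPLIES NOT P4)) OR ((P4 XOR P3) OR (P4 IMPLIES P1))) over P1, P2, P3, P4 (16 rows)
Evaluate each row (bits = P1,P2,P3,P4, MSB first):
  row 0 [0000]: (((0 AND NOT 0) IMPLIES (NOT 0 IMPLIES NOT 0)) OR ((0 XOR 0) OR (0 IMPLIES 0))) -> 1
  row 1 [0001]: (((0 AND NOT 0) IMPLIES (NOT 0 IMPLIES NOT 1)) OR ((1 XOR 0) OR (1 IMPLIES 0))) -> 1
  row 2 [0010]: (((0 AND NOT 0) IMPLIES (NOT 0 IMPLIES NOT 0)) OR ((0 XOR 1) OR (0 IMPLIES 0))) -> 1
  row 3 [0011]: (((0 AND NOT 0) IMPLIES (NOT 0 IMPLIES NOT 1)) OR ((1 XOR 1) OR (1 IMPLIES 0))) -> 1
  row 4 [0100]: (((0 AND NOT 0) IMPLIES (NOT 0 IMPLIES NOT 0)) OR ((0 XOR 0) OR (0 IMPLIES 0))) -> 1
  row 5 [0101]: (((0 AND NOT 0) IMPLIES (NOT 0 IMPLIES NOT 1)) OR ((1 XOR 0) OR (1 IMPLIES 0))) -> 1
  row 6 [0110]: (((0 AND NOT 0) IMPLIES (NOT 0 IMPLIES NOT 0)) OR ((0 XOR 1) OR (0 IMPLIES 0))) -> 1
  row 7 [0111]: (((0 AND NOT 0) IMPLIES (NOT 0 IMPLIES NOT 1)) OR ((1 XOR 1) OR (1 IMPLIES 0))) -> 1
  row 8 [1000]: (((1 AND NOT 1) IMPLIES (NOT 1 IMPLIES NOT 0)) OR ((0 XOR 0) OR (0 IMPLIES 1))) -> 1
  row 9 [1001]: (((1 AND NOT 1) IMPLIES (NOT 1 IMPLIES NOT 1)) OR ((1 XOR 0) OR (1 IMPLIES 1))) -> 1
  row 10 [1010]: (((1 AND NOT 1) IMPLIES (NOT 1 IMPLIES NOT 0)) OR ((0 XOR 1) OR (0 IMPLIES 1))) -> 1
  row 11 [1011]: (((1 AND NOT 1) IMPLIES (NOT 1 IMPLIES NOT 1)) OR ((1 XOR 1) OR (1 IMPLIES 1))) -> 1
  row 12 [1100]: (((1 AND NOT 1) IMPLIES (NOT 1 IMPLIES NOT 0)) OR ((0 XOR 0) OR (0 IMPLIES 1))) -> 1
  row 13 [1101]: (((1 AND NOT 1) IMPLIES (NOT 1 IMPLIES NOT 1)) OR ((1 XOR 0) OR (1 IMPLIES 1))) -> 1
  row 14 [1110]: (((1 AND NOT 1) IMPLIES (NOT 1 IMPLIES NOT 0)) OR ((0 XOR 1) OR (0 IMPLIES 1))) -> 1
  row 15 [1111]: (((1 AND NOT 1) IMPLIES (NOT 1 IMPLIES NOT 1)) OR ((1 XOR 1) OR (1 IMPLIES 1))) -> 1
Full result column, 4 rows per line (P1,P2 fixed per line; P3,P4 runs 00..11 left to right):
  rows 0-3 [P1,P2=00]: 1111  = hex F
  rows 4-7 [P1,P2=01]: 1111  = hex F
  rows 8-11 [P1,P2=10]: 1111  = hex F
  rows 12-15 [P1,P2=11]: 1111  = hex F
Output column (row 0 .. row 15) = 1111111111111111
Output column grouped in 4s = 1111 1111 1111 1111 = 0xFFFF
Convert to decimal digit by digit (value = value*16 + digit):
  F -> 15
  15*16 + 15 (F) = 255
  255*16 + 15 (F) = 4095
  4095*16 + 15 (F) = 65535
Decimal = 65535

65535


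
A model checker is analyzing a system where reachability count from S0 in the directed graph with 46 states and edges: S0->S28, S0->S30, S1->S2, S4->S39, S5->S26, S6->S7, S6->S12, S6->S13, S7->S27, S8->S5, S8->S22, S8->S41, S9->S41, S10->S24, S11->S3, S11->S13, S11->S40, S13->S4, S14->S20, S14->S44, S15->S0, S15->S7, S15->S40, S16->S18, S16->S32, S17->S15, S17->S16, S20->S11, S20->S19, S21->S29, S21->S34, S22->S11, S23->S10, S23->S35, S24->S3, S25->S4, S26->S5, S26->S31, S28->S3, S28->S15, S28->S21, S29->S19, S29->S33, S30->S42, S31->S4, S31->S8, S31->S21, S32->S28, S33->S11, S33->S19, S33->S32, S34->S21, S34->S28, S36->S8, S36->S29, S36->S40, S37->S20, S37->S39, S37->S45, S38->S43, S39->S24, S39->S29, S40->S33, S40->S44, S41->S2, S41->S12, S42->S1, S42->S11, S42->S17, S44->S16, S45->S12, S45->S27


BFS from S0:
  layer 0: {S0}
  layer 1: {S28, S30}
  layer 2: {S3, S15, S21, S42}
  layer 3: {S1, S7, S11, S17, S29, S34, S40}
  layer 4: {S2, S13, S16, S19, S27, S33, S44}
  layer 5: {S4, S18, S32}
  layer 6: {S39}
  layer 7: {S24}
Reachable set: {S0, S1, S2, S3, S4, S7, S11, S13, S15, S16, S17, S18, S19, S21, S24, S27, S28, S29, S30, S32, S33, S34, S39, S40, S42, S44}
Count = 26

26
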